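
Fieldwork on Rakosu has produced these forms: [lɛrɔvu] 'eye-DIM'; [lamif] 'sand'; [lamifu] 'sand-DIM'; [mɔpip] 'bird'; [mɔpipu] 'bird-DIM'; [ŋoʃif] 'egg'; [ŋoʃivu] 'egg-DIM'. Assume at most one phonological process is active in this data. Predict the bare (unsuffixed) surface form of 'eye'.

The stem for 'egg' ends in [f] in [ŋoʃif] but [v] in [ŋoʃivu].
But 'sand' keeps [f] in both environments ([lamif], [lamifu]), so there is no rule changing /f/ to [v] before the DIM suffix.
Therefore /v/ is basic and [f] is derived by word-final obstruent devoicing (voiced obstruents become voiceless word-finally).
From [lɛrɔvu] the stem 'eye' is /lɛrɔv/; word-finally this yields [lɛrɔf].

[lɛrɔf]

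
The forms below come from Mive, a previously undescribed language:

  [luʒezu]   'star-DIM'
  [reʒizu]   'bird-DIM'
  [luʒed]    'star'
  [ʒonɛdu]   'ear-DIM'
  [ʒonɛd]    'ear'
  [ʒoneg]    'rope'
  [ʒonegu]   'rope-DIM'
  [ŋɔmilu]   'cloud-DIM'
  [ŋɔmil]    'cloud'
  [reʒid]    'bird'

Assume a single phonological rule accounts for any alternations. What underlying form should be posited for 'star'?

/luʒez/

The stem for 'star' ends in [d] in [luʒed] but [z] in [luʒezu].
The stem 'ear' ([ʒonɛd], [ʒonɛdu]) shows [d] unchanged in both environments, so [d] cannot be basic with [z] derived before the DIM suffix.
The underlying segment must be /z/; voiced fricatives become stops word-finally, yielding [d] there.
So 'star' = /luʒez/.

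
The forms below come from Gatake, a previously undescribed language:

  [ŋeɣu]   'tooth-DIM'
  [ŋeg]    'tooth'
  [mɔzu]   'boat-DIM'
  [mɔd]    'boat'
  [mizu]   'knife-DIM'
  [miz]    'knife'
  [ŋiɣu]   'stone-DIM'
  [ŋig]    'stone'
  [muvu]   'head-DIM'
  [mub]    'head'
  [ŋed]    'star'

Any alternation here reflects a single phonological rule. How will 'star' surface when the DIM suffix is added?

[ŋezu]

In [mɔzu] and [mɔd] the final segment of 'boat' alternates: [z] ~ [d].
Compare 'knife', with invariant [z] in [mizu] and [miz]: an analysis with underlying /z/ and a rule producing [d] in isolation would wrongly predict alternation here too.
So /d/ is underlying, and a rule of intervocalic spirantization — voiced stops become fricatives between vowels — gives [z].
The one attested form of 'star', [ŋed], shows underlying /ŋed/. Applying the same rule between vowels gives [ŋezu].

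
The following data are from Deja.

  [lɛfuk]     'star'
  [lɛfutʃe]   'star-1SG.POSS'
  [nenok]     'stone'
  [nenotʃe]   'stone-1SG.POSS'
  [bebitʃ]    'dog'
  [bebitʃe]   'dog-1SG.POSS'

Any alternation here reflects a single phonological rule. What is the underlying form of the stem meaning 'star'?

/lɛfuk/

'star' shows [k] ~ [tʃ] at the end of the stem ([lɛfuk] vs [lɛfutʃe]).
But 'dog' keeps [tʃ] in both environments ([bebitʃ], [bebitʃe]), so there is no rule changing /tʃ/ to [k] in isolation.
Therefore /k/ is basic and [tʃ] is derived by palatalization before a front vowel (/k/ becomes palato-alveolar [tʃ] before a front vowel).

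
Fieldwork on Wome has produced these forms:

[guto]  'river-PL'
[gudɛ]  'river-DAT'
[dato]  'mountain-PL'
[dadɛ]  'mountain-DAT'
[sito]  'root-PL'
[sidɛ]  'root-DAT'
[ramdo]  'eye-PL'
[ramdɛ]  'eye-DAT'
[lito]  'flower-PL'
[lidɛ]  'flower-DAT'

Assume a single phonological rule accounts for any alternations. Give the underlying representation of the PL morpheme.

The PL morpheme has two allomorphs, [-do] and [-to].
By contrast the DAT suffix keeps its initial [d] throughout — that segment must be underlying.
So the underlying form is /-to/, and voiceless stops become voiced after a nasal.

/-to/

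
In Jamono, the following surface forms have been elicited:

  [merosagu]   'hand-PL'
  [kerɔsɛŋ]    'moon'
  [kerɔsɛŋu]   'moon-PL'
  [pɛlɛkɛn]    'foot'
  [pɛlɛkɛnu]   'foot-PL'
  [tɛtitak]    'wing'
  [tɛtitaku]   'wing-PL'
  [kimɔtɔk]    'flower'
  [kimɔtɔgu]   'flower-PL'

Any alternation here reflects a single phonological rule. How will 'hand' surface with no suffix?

The stem for 'flower' ends in [k] in [kimɔtɔk] but [g] in [kimɔtɔgu].
But 'wing' keeps [k] in both environments ([tɛtitak], [tɛtitaku]), so there is no rule changing /k/ to [g] before the PL suffix.
The alternation reflects word-final obstruent devoicing: voiced obstruents become voiceless word-finally. /g/ is underlying.
From [merosagu] the stem 'hand' is /merosag/; word-finally this yields [merosak].

[merosak]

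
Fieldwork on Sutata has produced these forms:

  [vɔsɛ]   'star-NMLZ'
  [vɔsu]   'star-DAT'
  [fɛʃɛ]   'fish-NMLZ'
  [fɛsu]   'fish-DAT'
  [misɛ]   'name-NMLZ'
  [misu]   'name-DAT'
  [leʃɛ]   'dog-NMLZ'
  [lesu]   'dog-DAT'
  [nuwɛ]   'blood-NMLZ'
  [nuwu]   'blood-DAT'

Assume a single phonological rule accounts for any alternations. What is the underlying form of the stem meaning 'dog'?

/leʃ/

The stem for 'dog' ends in [ʃ] in [leʃɛ] but [s] in [lesu].
If /s/ were underlying and a rule turned it into [ʃ] before the NMLZ suffix, 'star' would also alternate; but it has [s] in both [vɔsɛ] and [vɔsu].
So /ʃ/ is underlying, and a rule of depalatalization — palato-alveolar /ʃ/ becomes [s] when no front vowel follows — gives [s].
So 'dog' = /leʃ/.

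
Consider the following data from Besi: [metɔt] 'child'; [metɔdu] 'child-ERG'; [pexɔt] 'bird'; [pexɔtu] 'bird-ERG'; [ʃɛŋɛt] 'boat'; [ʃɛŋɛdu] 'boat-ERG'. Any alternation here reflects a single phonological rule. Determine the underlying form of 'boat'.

/ʃɛŋɛd/

The stem for 'boat' ends in [t] in [ʃɛŋɛt] but [d] in [ʃɛŋɛdu].
If /t/ were underlying and a rule turned it into [d] before the ERG suffix, 'bird' would also alternate; but it has [t] in both [pexɔt] and [pexɔtu].
The underlying segment must be /d/; voiced obstruents become voiceless word-finally, yielding [t] there.
The underlying form of 'boat' is therefore /ʃɛŋɛd/.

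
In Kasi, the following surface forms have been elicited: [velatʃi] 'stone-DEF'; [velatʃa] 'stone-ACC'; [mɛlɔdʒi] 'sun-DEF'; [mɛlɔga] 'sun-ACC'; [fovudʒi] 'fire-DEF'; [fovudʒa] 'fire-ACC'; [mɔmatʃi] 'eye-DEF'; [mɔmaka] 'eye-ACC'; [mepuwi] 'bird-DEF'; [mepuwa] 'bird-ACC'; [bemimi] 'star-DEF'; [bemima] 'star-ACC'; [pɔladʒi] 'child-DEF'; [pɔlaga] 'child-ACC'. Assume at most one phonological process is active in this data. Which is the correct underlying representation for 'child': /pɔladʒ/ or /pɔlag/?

The stem for 'child' ends in [dʒ] in [pɔladʒi] but [g] in [pɔlaga].
Compare 'fire', with invariant [dʒ] in [fovudʒi] and [fovudʒa]: an analysis with underlying /dʒ/ and a rule producing [g] before the ACC suffix would wrongly predict alternation here too.
So /g/ is underlying, and a rule of palatalization before a front vowel — /k/ and /g/ become palato-alveolar [tʃ] and [dʒ] before a front vowel — gives [dʒ].

/pɔlag/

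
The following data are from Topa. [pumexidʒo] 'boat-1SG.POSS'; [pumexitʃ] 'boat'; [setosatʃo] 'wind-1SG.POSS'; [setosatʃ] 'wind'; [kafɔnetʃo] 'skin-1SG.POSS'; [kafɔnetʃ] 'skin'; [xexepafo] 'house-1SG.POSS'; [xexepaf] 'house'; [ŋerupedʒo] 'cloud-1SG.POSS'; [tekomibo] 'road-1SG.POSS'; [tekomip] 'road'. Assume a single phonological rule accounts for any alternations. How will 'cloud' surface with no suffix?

The stem for 'boat' ends in [dʒ] in [pumexidʒo] but [tʃ] in [pumexitʃ].
Compare 'wind', with invariant [tʃ] in [setosatʃo] and [setosatʃ]: an analysis with underlying /tʃ/ and a rule producing [dʒ] before the 1SG.POSS suffix would wrongly predict alternation here too.
Therefore /dʒ/ is basic and [tʃ] is derived by word-final obstruent devoicing (voiced obstruents become voiceless word-finally).
From [ŋerupedʒo] the stem 'cloud' is /ŋerupedʒ/; word-finally this yields [ŋerupetʃ].

[ŋerupetʃ]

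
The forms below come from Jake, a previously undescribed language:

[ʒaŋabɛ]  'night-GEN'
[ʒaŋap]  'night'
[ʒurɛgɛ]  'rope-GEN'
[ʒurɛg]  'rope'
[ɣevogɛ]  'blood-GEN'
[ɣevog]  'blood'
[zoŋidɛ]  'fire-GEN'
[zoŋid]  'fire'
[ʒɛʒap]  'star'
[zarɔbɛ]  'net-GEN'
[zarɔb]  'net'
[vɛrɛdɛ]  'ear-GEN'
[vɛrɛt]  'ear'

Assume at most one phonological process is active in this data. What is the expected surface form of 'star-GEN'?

[ʒɛʒabɛ]

The root 'night' surfaces as [ʒaŋabɛ] and [ʒaŋap], with a stem-final [b] ~ [p] alternation.
If /b/ were underlying and a rule turned it into [p] in isolation, 'net' would also alternate; but it has [b] in both [zarɔbɛ] and [zarɔb].
So /p/ is underlying, and a rule of intervocalic voicing — voiceless stops become voiced between vowels — gives [b].
The one attested form of 'star', [ʒɛʒap], shows underlying /ʒɛʒap/. Applying the same rule between vowels gives [ʒɛʒabɛ].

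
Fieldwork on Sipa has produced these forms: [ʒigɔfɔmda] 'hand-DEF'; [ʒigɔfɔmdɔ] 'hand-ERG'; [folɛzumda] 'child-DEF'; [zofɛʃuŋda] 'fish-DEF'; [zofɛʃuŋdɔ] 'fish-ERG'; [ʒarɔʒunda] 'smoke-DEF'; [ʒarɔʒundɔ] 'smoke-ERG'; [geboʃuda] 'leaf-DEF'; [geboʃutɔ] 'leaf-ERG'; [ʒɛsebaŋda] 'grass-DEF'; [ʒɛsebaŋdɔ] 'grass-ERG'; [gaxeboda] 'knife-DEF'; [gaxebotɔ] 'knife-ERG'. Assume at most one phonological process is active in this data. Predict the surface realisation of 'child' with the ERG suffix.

The ERG morpheme has two allomorphs, [-dɔ] and [-tɔ].
The DEF suffix, which begins with [d], is invariant after every stem; so [d] is not altered by any rule here.
The ERG suffix is therefore /-tɔ/ underlyingly, with post-nasal voicing: voiceless stops become voiced after a nasal.
After 'child', which ends in a nasal, the suffix surfaces as [-dɔ], giving [folɛzumdɔ].

[folɛzumdɔ]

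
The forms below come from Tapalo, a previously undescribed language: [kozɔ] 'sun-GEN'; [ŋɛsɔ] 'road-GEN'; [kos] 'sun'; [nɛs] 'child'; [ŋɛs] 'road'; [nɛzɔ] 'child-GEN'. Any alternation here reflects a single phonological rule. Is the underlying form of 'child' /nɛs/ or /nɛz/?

/nɛz/

In [nɛs] and [nɛzɔ] the final segment of 'child' alternates: [s] ~ [z].
But 'road' keeps [s] in both environments ([ŋɛs], [ŋɛsɔ]), so there is no rule changing /s/ to [z] before the GEN suffix.
So /z/ is underlying, and a rule of word-final obstruent devoicing — voiced obstruents become voiceless word-finally — gives [s].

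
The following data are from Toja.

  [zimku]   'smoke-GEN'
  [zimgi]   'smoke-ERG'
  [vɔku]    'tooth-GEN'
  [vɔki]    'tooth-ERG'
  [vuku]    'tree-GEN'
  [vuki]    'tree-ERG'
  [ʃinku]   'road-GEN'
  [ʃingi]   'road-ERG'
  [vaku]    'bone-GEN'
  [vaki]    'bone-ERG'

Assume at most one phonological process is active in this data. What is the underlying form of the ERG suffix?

The ERG suffix surfaces as [-gi] and [-ki], depending on the final segment of the stem.
The GEN suffix, which begins with [k], is invariant after every stem; so [k] is not altered by any rule here.
So the underlying form is /-gi/, and voiced stops become voiceless after a vowel.

/-gi/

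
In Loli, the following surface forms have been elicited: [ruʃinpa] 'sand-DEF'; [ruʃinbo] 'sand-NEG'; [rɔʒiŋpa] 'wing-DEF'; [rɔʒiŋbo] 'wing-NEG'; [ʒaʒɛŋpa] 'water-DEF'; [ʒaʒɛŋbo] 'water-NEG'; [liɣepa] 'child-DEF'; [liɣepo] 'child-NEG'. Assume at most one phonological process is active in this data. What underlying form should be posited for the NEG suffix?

The NEG morpheme has two allomorphs, [-bo] and [-po].
By contrast the DEF suffix keeps its initial [p] throughout — that segment must be underlying.
So the underlying form is /-bo/, and voiced stops become voiceless after a vowel.

/-bo/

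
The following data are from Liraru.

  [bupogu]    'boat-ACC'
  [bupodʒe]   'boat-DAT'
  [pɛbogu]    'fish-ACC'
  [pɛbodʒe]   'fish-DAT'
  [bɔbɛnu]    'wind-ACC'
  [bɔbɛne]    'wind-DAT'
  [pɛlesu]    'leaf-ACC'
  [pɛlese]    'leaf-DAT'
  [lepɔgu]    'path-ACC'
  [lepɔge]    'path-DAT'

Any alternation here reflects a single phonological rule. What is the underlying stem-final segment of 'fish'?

/dʒ/

The root 'fish' surfaces as [pɛbogu] and [pɛbodʒe], with a stem-final [g] ~ [dʒ] alternation.
The stem 'path' ([lepɔgu], [lepɔge]) shows [g] unchanged in both environments, so [g] cannot be basic with [dʒ] derived before the DAT suffix.
The alternation reflects depalatalization: palato-alveolar /dʒ/ becomes [g] when no front vowel follows. /dʒ/ is underlying.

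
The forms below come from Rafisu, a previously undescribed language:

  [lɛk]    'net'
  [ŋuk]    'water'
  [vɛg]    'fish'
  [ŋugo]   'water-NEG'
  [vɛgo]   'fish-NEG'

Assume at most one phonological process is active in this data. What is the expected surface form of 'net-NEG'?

The stem for 'water' ends in [g] in [ŋugo] but [k] in [ŋuk].
If /g/ were underlying and a rule turned it into [k] in isolation, 'fish' would also alternate; but it has [g] in both [vɛgo] and [vɛg].
The alternation reflects intervocalic voicing: voiceless stops become voiced between vowels. /k/ is underlying.
The one attested form of 'net', [lɛk], shows underlying /lɛk/. Applying the same rule between vowels gives [lɛgo].

[lɛgo]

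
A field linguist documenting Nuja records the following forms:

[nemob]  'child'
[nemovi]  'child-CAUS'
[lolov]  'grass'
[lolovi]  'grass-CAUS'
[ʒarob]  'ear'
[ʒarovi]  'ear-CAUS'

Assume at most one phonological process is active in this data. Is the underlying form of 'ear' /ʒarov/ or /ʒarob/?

/ʒarob/

In [ʒarob] and [ʒarovi] the final segment of 'ear' alternates: [b] ~ [v].
Compare 'grass', with invariant [v] in [lolov] and [lolovi]: an analysis with underlying /v/ and a rule producing [b] in isolation would wrongly predict alternation here too.
The underlying segment must be /b/; voiced stops become fricatives between vowels, yielding [v] there.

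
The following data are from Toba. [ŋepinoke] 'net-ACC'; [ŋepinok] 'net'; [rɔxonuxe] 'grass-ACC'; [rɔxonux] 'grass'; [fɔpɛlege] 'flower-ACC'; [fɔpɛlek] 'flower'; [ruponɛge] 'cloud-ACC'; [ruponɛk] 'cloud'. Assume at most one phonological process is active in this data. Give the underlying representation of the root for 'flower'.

The stem for 'flower' ends in [g] in [fɔpɛlege] but [k] in [fɔpɛlek].
If /k/ were underlying and a rule turned it into [g] before the ACC suffix, 'net' would also alternate; but it has [k] in both [ŋepinoke] and [ŋepinok].
So /g/ is underlying, and a rule of word-final obstruent devoicing — voiced obstruents become voiceless word-finally — gives [k].
Hence 'flower' is /fɔpɛleg/ underlyingly.

/fɔpɛleg/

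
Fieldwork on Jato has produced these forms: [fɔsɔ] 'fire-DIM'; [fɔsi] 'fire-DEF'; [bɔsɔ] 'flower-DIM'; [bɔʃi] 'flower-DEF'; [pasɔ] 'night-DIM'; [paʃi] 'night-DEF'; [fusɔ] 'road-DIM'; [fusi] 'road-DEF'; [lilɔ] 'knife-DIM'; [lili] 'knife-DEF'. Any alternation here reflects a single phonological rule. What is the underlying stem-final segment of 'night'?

/ʃ/

The stem for 'night' ends in [s] in [pasɔ] but [ʃ] in [paʃi].
The stem 'road' ([fusɔ], [fusi]) shows [s] unchanged in both environments, so [s] cannot be basic with [ʃ] derived before the DEF suffix.
The alternation reflects depalatalization: palato-alveolar /ʃ/ becomes [s] when no front vowel follows. /ʃ/ is underlying.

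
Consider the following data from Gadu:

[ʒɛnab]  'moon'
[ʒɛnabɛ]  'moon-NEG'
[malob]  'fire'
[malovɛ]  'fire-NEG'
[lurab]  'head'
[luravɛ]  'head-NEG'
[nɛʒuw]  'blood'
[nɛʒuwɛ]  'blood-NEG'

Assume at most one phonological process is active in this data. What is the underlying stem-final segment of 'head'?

/v/

'head' shows [b] ~ [v] at the end of the stem ([lurab] vs [luravɛ]).
If /b/ were underlying and a rule turned it into [v] before the NEG suffix, 'moon' would also alternate; but it has [b] in both [ʒɛnab] and [ʒɛnabɛ].
Therefore /v/ is basic and [b] is derived by word-final hardening (voiced fricatives become stops word-finally).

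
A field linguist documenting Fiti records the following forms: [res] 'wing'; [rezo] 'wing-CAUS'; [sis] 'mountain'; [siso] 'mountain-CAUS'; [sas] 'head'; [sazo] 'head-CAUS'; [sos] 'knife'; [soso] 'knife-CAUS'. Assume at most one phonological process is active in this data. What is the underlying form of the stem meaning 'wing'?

'wing' shows [s] ~ [z] at the end of the stem ([res] vs [rezo]).
Compare 'knife', with invariant [s] in [sos] and [soso]: an analysis with underlying /s/ and a rule producing [z] before the CAUS suffix would wrongly predict alternation here too.
So /z/ is underlying, and a rule of word-final obstruent devoicing — voiced obstruents become voiceless word-finally — gives [s].

/rez/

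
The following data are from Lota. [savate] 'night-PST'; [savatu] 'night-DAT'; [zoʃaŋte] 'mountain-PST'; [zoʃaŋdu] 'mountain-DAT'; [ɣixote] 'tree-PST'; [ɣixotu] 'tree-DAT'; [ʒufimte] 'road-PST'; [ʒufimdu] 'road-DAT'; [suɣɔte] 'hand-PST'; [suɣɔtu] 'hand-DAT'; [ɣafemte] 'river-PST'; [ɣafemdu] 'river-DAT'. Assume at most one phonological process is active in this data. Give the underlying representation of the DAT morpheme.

The DAT morpheme has two allomorphs, [-du] and [-tu].
By contrast the PST suffix keeps its initial [t] throughout — that segment must be underlying.
So the underlying form is /-du/, and voiced stops become voiceless after a vowel.

/-du/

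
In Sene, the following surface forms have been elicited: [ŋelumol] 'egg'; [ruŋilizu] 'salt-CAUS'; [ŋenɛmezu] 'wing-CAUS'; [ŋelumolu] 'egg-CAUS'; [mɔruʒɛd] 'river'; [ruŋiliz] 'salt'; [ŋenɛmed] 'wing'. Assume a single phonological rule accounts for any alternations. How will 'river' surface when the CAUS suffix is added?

The root 'wing' surfaces as [ŋenɛmezu] and [ŋenɛmed], with a stem-final [z] ~ [d] alternation.
The stem 'salt' ([ruŋilizu], [ruŋiliz]) shows [z] unchanged in both environments, so [z] cannot be basic with [d] derived in isolation.
The underlying segment must be /d/; voiced stops become fricatives between vowels, yielding [z] there.
From [mɔruʒɛd] the stem 'river' is /mɔruʒɛd/; between vowels this yields [mɔruʒɛzu].

[mɔruʒɛzu]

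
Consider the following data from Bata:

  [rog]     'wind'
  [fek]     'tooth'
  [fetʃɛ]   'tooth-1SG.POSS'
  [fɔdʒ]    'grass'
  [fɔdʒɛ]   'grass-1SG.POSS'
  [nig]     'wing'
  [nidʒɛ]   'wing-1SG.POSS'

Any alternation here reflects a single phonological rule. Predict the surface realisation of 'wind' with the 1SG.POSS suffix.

[rodʒɛ]

'wing' shows [g] ~ [dʒ] at the end of the stem ([nig] vs [nidʒɛ]).
But 'grass' keeps [dʒ] in both environments ([fɔdʒ], [fɔdʒɛ]), so there is no rule changing /dʒ/ to [g] in isolation.
The underlying segment must be /g/; /k/ and /g/ become palato-alveolar [tʃ] and [dʒ] before a front vowel, yielding [dʒ] there.
The one attested form of 'wind', [rog], shows underlying /rog/. Applying the same rule before a front vowel gives [rodʒɛ].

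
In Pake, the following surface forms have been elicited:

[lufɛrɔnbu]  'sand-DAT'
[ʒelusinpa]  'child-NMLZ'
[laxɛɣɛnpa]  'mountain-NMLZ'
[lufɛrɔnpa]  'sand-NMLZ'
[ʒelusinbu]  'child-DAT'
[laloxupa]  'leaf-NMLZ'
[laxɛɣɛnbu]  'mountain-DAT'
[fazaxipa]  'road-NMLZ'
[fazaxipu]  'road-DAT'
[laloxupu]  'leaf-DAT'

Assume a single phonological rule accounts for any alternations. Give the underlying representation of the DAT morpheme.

The DAT suffix surfaces as [-bu] and [-pu], depending on the final segment of the stem.
By contrast the NMLZ suffix keeps its initial [p] throughout — that segment must be underlying.
So the underlying form is /-bu/, and voiced stops become voiceless after a vowel.

/-bu/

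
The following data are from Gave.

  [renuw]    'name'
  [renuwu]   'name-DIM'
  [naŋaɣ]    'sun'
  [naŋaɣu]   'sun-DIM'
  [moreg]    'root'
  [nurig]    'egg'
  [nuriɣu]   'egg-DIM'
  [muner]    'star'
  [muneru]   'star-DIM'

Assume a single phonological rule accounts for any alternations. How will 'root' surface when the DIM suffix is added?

[moreɣu]

The stem for 'egg' ends in [g] in [nurig] but [ɣ] in [nuriɣu].
But 'sun' keeps [ɣ] in both environments ([naŋaɣ], [naŋaɣu]), so there is no rule changing /ɣ/ to [g] in isolation.
The alternation reflects intervocalic spirantization: voiced stops become fricatives between vowels. /g/ is underlying.
From [moreg] the stem 'root' is /moreg/; between vowels this yields [moreɣu].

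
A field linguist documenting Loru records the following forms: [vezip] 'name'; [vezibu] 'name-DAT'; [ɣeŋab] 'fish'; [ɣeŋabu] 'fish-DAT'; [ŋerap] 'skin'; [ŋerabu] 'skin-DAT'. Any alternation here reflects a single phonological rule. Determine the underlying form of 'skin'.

/ŋerap/

'skin' shows [p] ~ [b] at the end of the stem ([ŋerap] vs [ŋerabu]).
Compare 'fish', with invariant [b] in [ɣeŋab] and [ɣeŋabu]: an analysis with underlying /b/ and a rule producing [p] in isolation would wrongly predict alternation here too.
So /p/ is underlying, and a rule of intervocalic voicing — voiceless stops become voiced between vowels — gives [b].
The underlying form of 'skin' is therefore /ŋerap/.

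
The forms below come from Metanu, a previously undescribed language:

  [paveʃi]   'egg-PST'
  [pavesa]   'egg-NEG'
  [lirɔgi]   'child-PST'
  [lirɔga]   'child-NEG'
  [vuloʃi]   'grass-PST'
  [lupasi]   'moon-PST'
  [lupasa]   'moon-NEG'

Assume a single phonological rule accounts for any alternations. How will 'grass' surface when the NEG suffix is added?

[vulosa]

The stem for 'egg' ends in [ʃ] in [paveʃi] but [s] in [pavesa].
Compare 'moon', with invariant [s] in [lupasi] and [lupasa]: an analysis with underlying /s/ and a rule producing [ʃ] before the PST suffix would wrongly predict alternation here too.
Therefore /ʃ/ is basic and [s] is derived by depalatalization (palato-alveolar /ʃ/ becomes [s] when no front vowel follows).
The one attested form of 'grass', [vuloʃi], shows underlying /vuloʃ/. Applying the same rule when no front vowel follows gives [vulosa].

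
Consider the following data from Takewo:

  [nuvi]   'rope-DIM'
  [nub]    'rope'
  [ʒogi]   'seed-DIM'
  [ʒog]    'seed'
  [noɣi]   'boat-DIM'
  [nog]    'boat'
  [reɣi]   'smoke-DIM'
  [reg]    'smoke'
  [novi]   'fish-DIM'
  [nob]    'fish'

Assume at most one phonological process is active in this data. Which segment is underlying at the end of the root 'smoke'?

/ɣ/

The root 'smoke' surfaces as [reɣi] and [reg], with a stem-final [ɣ] ~ [g] alternation.
But 'seed' keeps [g] in both environments ([ʒogi], [ʒog]), so there is no rule changing /g/ to [ɣ] before the DIM suffix.
The underlying segment must be /ɣ/; voiced fricatives become stops word-finally, yielding [g] there.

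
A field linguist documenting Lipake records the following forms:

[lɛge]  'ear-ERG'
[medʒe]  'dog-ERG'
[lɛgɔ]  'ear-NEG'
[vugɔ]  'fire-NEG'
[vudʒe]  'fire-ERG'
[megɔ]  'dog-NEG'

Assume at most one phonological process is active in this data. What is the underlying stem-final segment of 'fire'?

/dʒ/

'fire' shows [g] ~ [dʒ] at the end of the stem ([vugɔ] vs [vudʒe]).
If /g/ were underlying and a rule turned it into [dʒ] before the ERG suffix, 'ear' would also alternate; but it has [g] in both [lɛgɔ] and [lɛge].
So /dʒ/ is underlying, and a rule of depalatalization — palato-alveolar /dʒ/ becomes [g] when no front vowel follows — gives [g].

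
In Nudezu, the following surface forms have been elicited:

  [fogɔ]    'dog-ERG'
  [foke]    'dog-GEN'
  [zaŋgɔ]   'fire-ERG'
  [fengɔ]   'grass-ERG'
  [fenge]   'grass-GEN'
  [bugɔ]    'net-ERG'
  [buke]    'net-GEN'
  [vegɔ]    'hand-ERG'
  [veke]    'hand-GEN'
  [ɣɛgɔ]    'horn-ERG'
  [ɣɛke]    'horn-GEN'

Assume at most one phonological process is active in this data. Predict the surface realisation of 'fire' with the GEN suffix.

The GEN suffix surfaces as [-ge] and [-ke], depending on the final segment of the stem.
By contrast the ERG suffix keeps its initial [g] throughout — that segment must be underlying.
The GEN suffix is therefore /-ke/ underlyingly, with post-nasal voicing: voiceless stops become voiced after a nasal.
After 'fire', which ends in a nasal, the suffix surfaces as [-ge], giving [zaŋge].

[zaŋge]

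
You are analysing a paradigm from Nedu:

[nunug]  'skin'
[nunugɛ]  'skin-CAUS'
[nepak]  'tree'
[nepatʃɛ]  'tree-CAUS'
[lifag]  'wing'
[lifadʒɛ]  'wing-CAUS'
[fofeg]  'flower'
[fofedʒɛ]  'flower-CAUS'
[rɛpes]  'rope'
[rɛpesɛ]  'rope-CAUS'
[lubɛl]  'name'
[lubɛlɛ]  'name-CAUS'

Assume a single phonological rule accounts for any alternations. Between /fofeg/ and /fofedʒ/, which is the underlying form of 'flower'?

'flower' shows [g] ~ [dʒ] at the end of the stem ([fofeg] vs [fofedʒɛ]).
If /g/ were underlying and a rule turned it into [dʒ] before the CAUS suffix, 'skin' would also alternate; but it has [g] in both [nunug] and [nunugɛ].
So /dʒ/ is underlying, and a rule of depalatalization — palato-alveolar /tʃ/ and /dʒ/ become [k] and [g] when no front vowel follows — gives [g].

/fofedʒ/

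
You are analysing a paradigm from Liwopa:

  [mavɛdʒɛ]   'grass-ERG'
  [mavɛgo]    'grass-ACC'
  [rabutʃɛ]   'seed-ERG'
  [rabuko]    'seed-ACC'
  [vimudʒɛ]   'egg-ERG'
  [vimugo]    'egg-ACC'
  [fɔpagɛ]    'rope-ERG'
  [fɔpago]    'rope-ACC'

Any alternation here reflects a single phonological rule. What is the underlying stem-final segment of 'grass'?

/dʒ/

'grass' shows [dʒ] ~ [g] at the end of the stem ([mavɛdʒɛ] vs [mavɛgo]).
Compare 'rope', with invariant [g] in [fɔpagɛ] and [fɔpago]: an analysis with underlying /g/ and a rule producing [dʒ] before the ERG suffix would wrongly predict alternation here too.
So /dʒ/ is underlying, and a rule of depalatalization — palato-alveolar /tʃ/ and /dʒ/ become [k] and [g] when no front vowel follows — gives [g].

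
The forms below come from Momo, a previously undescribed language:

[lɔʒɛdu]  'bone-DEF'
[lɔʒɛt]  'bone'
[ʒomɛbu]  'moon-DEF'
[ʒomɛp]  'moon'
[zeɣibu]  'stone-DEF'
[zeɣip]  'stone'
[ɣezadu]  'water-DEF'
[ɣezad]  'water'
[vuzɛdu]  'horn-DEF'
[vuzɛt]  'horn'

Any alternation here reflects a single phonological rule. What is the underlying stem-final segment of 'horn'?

/t/

The stem for 'horn' ends in [d] in [vuzɛdu] but [t] in [vuzɛt].
Compare 'water', with invariant [d] in [ɣezadu] and [ɣezad]: an analysis with underlying /d/ and a rule producing [t] in isolation would wrongly predict alternation here too.
Therefore /t/ is basic and [d] is derived by intervocalic voicing (voiceless stops become voiced between vowels).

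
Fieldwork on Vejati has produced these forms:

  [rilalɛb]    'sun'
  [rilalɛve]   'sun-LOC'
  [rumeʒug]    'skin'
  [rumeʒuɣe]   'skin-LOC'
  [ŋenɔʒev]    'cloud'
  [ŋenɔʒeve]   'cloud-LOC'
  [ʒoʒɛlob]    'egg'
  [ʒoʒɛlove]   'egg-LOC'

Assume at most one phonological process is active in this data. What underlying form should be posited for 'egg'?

/ʒoʒɛlob/

'egg' shows [b] ~ [v] at the end of the stem ([ʒoʒɛlob] vs [ʒoʒɛlove]).
The stem 'cloud' ([ŋenɔʒev], [ŋenɔʒeve]) shows [v] unchanged in both environments, so [v] cannot be basic with [b] derived in isolation.
The alternation reflects intervocalic spirantization: voiced stops become fricatives between vowels. /b/ is underlying.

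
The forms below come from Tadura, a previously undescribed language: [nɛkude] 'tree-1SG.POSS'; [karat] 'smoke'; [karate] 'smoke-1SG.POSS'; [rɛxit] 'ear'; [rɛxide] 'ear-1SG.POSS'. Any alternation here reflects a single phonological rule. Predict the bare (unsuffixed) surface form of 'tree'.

The stem for 'ear' ends in [t] in [rɛxit] but [d] in [rɛxide].
Compare 'smoke', with invariant [t] in [karat] and [karate]: an analysis with underlying /t/ and a rule producing [d] before the 1SG.POSS suffix would wrongly predict alternation here too.
Therefore /d/ is basic and [t] is derived by word-final obstruent devoicing (voiced obstruents become voiceless word-finally).
From [nɛkude] the stem 'tree' is /nɛkud/; word-finally this yields [nɛkut].

[nɛkut]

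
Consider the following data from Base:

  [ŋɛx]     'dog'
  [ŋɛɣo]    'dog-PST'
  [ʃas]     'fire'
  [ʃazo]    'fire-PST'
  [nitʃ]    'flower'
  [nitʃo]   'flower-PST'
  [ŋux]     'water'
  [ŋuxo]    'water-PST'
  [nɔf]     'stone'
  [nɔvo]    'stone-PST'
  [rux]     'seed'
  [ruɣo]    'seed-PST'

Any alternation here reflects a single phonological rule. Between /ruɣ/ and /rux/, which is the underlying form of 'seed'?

/ruɣ/

The root 'seed' surfaces as [rux] and [ruɣo], with a stem-final [x] ~ [ɣ] alternation.
The stem 'water' ([ŋux], [ŋuxo]) shows [x] unchanged in both environments, so [x] cannot be basic with [ɣ] derived before the PST suffix.
The underlying segment must be /ɣ/; voiced obstruents become voiceless word-finally, yielding [x] there.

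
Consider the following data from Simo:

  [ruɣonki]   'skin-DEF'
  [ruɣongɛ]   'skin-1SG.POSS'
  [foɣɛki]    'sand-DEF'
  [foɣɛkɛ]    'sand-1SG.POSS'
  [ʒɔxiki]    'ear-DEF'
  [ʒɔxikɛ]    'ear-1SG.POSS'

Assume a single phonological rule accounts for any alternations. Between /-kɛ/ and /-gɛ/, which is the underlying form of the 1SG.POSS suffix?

/-gɛ/

The 1SG.POSS suffix surfaces as [-gɛ] and [-kɛ], depending on the final segment of the stem.
The DEF suffix, which begins with [k], is invariant after every stem; so [k] is not altered by any rule here.
The 1SG.POSS suffix is therefore /-gɛ/ underlyingly, with post-vocalic devoicing: voiced stops become voiceless after a vowel.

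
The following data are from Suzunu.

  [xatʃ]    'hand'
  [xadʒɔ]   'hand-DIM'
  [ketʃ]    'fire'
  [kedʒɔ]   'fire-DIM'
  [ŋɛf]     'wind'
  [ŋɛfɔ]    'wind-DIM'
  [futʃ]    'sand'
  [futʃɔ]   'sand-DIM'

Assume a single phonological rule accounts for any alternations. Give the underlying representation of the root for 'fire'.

/kedʒ/

'fire' shows [tʃ] ~ [dʒ] at the end of the stem ([ketʃ] vs [kedʒɔ]).
Compare 'sand', with invariant [tʃ] in [futʃ] and [futʃɔ]: an analysis with underlying /tʃ/ and a rule producing [dʒ] before the DIM suffix would wrongly predict alternation here too.
Therefore /dʒ/ is basic and [tʃ] is derived by word-final obstruent devoicing (voiced obstruents become voiceless word-finally).
The underlying form of 'fire' is therefore /kedʒ/.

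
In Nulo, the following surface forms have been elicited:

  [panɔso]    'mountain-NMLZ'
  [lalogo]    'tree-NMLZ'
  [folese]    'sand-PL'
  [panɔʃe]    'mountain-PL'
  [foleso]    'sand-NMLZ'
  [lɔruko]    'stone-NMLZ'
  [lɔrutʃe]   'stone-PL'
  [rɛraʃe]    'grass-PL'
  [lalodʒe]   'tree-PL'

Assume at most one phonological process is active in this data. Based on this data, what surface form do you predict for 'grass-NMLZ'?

[rɛraso]

The stem for 'mountain' ends in [ʃ] in [panɔʃe] but [s] in [panɔso].
Compare 'sand', with invariant [s] in [folese] and [foleso]: an analysis with underlying /s/ and a rule producing [ʃ] before the PL suffix would wrongly predict alternation here too.
The underlying segment must be /ʃ/; palato-alveolar /tʃ/, /dʒ/ and /ʃ/ become [k], [g] and [s] when no front vowel follows, yielding [s] there.
From [rɛraʃe] the stem 'grass' is /rɛraʃ/; when no front vowel follows this yields [rɛraso].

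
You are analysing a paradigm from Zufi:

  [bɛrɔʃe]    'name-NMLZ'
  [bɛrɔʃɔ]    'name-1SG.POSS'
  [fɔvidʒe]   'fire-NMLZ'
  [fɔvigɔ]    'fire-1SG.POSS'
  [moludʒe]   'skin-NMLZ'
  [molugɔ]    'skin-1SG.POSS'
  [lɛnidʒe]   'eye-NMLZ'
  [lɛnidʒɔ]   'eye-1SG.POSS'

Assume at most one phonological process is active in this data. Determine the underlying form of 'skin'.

The root 'skin' surfaces as [moludʒe] and [molugɔ], with a stem-final [dʒ] ~ [g] alternation.
Compare 'eye', with invariant [dʒ] in [lɛnidʒe] and [lɛnidʒɔ]: an analysis with underlying /dʒ/ and a rule producing [g] before the 1SG.POSS suffix would wrongly predict alternation here too.
The alternation reflects palatalization before a front vowel: /g/ becomes palato-alveolar [dʒ] before a front vowel. /g/ is underlying.

/molug/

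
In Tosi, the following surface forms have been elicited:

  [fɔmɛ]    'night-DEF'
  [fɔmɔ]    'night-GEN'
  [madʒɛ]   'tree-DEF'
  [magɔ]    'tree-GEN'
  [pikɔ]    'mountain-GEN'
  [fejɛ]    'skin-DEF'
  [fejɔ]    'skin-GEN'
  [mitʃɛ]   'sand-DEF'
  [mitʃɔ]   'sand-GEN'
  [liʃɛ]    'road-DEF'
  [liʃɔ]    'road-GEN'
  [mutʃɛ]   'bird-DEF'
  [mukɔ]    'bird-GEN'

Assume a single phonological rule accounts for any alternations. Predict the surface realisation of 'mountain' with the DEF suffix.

In [mutʃɛ] and [mukɔ] the final segment of 'bird' alternates: [tʃ] ~ [k].
The stem 'sand' ([mitʃɛ], [mitʃɔ]) shows [tʃ] unchanged in both environments, so [tʃ] cannot be basic with [k] derived before the GEN suffix.
So /k/ is underlying, and a rule of palatalization before a front vowel — /k/ and /g/ become palato-alveolar [tʃ] and [dʒ] before a front vowel — gives [tʃ].
From [pikɔ] the stem 'mountain' is /pik/; before a front vowel this yields [pitʃɛ].

[pitʃɛ]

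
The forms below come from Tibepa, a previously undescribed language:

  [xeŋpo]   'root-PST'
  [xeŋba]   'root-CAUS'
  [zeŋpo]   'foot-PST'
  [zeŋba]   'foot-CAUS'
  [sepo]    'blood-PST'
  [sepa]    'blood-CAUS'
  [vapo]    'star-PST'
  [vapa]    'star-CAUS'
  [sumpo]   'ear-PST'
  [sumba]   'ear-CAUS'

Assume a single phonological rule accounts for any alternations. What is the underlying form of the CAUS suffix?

The CAUS morpheme has two allomorphs, [-ba] and [-pa].
By contrast the PST suffix keeps its initial [p] throughout — that segment must be underlying.
The CAUS suffix is therefore /-ba/ underlyingly, with post-vocalic devoicing: voiced stops become voiceless after a vowel.

/-ba/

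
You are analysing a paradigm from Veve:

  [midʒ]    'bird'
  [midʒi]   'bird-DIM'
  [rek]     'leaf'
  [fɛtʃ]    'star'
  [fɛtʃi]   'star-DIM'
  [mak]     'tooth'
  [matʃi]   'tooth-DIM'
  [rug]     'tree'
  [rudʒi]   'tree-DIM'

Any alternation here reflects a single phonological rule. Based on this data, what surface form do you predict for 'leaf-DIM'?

[retʃi]

In [mak] and [matʃi] the final segment of 'tooth' alternates: [k] ~ [tʃ].
Compare 'star', with invariant [tʃ] in [fɛtʃ] and [fɛtʃi]: an analysis with underlying /tʃ/ and a rule producing [k] in isolation would wrongly predict alternation here too.
So /k/ is underlying, and a rule of palatalization before a front vowel — /k/ and /g/ become palato-alveolar [tʃ] and [dʒ] before a front vowel — gives [tʃ].
From [rek] the stem 'leaf' is /rek/; before a front vowel this yields [retʃi].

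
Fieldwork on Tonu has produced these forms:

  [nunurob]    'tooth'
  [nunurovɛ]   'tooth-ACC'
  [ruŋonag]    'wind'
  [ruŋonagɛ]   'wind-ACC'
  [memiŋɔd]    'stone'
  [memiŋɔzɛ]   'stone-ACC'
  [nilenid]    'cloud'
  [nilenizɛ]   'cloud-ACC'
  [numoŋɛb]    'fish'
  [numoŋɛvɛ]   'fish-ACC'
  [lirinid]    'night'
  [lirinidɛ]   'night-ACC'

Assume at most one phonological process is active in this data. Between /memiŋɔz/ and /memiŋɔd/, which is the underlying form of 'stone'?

In [memiŋɔd] and [memiŋɔzɛ] the final segment of 'stone' alternates: [d] ~ [z].
Compare 'night', with invariant [d] in [lirinid] and [lirinidɛ]: an analysis with underlying /d/ and a rule producing [z] before the ACC suffix would wrongly predict alternation here too.
So /z/ is underlying, and a rule of word-final hardening — voiced fricatives become stops word-finally — gives [d].

/memiŋɔz/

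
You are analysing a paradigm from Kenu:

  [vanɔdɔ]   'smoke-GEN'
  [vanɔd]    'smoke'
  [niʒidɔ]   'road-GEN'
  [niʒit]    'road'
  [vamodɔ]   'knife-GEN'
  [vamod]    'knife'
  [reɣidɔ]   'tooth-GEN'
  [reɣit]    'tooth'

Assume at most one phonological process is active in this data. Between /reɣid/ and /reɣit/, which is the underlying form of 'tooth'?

/reɣit/

The root 'tooth' surfaces as [reɣidɔ] and [reɣit], with a stem-final [d] ~ [t] alternation.
But 'knife' keeps [d] in both environments ([vamodɔ], [vamod]), so there is no rule changing /d/ to [t] in isolation.
So /t/ is underlying, and a rule of intervocalic voicing — voiceless stops become voiced between vowels — gives [d].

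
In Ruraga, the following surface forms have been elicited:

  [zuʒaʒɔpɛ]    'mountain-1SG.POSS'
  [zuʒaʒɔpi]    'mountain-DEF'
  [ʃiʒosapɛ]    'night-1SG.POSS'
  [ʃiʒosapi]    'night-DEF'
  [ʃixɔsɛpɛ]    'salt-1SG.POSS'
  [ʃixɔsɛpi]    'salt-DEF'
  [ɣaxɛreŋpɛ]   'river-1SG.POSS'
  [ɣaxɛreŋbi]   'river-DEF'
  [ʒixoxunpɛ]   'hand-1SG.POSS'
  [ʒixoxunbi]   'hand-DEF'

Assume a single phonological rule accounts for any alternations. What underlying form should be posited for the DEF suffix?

The DEF suffix surfaces as [-bi] and [-pi], depending on the final segment of the stem.
By contrast the 1SG.POSS suffix keeps its initial [p] throughout — that segment must be underlying.
So the underlying form is /-bi/, and voiced stops become voiceless after a vowel.

/-bi/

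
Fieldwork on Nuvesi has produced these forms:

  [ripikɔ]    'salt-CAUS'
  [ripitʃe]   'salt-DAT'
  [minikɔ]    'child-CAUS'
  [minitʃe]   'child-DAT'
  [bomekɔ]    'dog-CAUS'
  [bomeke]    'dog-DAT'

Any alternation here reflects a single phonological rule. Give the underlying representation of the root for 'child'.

The stem for 'child' ends in [k] in [minikɔ] but [tʃ] in [minitʃe].
But 'dog' keeps [k] in both environments ([bomekɔ], [bomeke]), so there is no rule changing /k/ to [tʃ] before the DAT suffix.
Therefore /tʃ/ is basic and [k] is derived by depalatalization (palato-alveolar /tʃ/ becomes [k] when no front vowel follows).

/minitʃ/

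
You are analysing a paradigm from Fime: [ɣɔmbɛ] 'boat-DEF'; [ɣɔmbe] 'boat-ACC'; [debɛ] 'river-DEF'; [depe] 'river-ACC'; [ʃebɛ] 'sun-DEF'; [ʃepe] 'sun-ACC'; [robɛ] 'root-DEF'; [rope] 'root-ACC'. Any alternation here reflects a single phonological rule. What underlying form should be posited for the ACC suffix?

/-pe/

The ACC morpheme has two allomorphs, [-be] and [-pe].
The DEF suffix, which begins with [b], is invariant after every stem; so [b] is not altered by any rule here.
The ACC suffix is therefore /-pe/ underlyingly, with post-nasal voicing: voiceless stops become voiced after a nasal.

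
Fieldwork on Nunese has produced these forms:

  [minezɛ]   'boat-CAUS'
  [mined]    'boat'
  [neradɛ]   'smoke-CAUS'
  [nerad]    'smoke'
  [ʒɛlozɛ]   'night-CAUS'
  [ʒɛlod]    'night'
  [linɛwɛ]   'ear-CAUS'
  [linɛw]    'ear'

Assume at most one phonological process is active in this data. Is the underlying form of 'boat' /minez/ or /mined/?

/minez/

In [minezɛ] and [mined] the final segment of 'boat' alternates: [z] ~ [d].
If /d/ were underlying and a rule turned it into [z] before the CAUS suffix, 'smoke' would also alternate; but it has [d] in both [neradɛ] and [nerad].
The alternation reflects word-final hardening: voiced fricatives become stops word-finally. /z/ is underlying.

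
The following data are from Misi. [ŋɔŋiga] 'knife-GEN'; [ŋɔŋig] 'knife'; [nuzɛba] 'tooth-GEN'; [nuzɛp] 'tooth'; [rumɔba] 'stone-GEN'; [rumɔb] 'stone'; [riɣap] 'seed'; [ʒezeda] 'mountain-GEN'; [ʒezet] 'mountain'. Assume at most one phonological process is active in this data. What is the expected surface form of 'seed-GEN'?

[riɣaba]

In [nuzɛba] and [nuzɛp] the final segment of 'tooth' alternates: [b] ~ [p].
The stem 'stone' ([rumɔba], [rumɔb]) shows [b] unchanged in both environments, so [b] cannot be basic with [p] derived in isolation.
The underlying segment must be /p/; voiceless stops become voiced between vowels, yielding [b] there.
The one attested form of 'seed', [riɣap], shows underlying /riɣap/. Applying the same rule between vowels gives [riɣaba].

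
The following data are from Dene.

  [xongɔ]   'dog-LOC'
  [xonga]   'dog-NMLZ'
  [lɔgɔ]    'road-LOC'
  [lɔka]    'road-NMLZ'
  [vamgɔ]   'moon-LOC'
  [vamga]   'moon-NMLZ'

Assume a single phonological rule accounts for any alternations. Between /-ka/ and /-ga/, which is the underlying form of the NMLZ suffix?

/-ka/

The NMLZ morpheme has two allomorphs, [-ga] and [-ka].
The LOC suffix, which begins with [g], is invariant after every stem; so [g] is not altered by any rule here.
So the underlying form is /-ka/, and voiceless stops become voiced after a nasal.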